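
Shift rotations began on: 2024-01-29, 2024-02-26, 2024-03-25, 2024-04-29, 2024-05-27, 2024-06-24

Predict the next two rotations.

These are Mondays with 28, 28, 35, 28, 28-day gaps.
Each is the final Monday of its month — 2024-01-29 is past the 28th, so '4th Monday' doesn't fit.
July 2024 ends with Monday 2024-07-29.
Last Monday of August 2024: 2024-08-26.

2024-07-29, 2024-08-26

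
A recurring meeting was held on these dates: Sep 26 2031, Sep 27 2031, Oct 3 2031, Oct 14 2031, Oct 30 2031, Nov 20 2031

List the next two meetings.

Intervals are 1, 6, 11, 16, 21 days — an arithmetic progression with common difference 5.
Next gap: 26 days. Nov 20 2031 + 26 days = Dec 16 2031.
Next gap: 31 days. Dec 16 2031 + 31 days = Jan 16 2032.

Dec 16 2031, Jan 16 2032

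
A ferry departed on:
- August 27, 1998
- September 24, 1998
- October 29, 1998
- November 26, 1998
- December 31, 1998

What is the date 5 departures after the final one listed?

May 27, 1999

All Thursdays; the gaps (28, 35, 28, 35) vary with month length.
This is the last Thursday of each month.
Last Thursday of January 1999: January 28, 1999.
Last Thursday of February 1999: February 25, 1999.
March 1999 ends with Thursday March 25, 1999.
Last Thursday of April 1999: April 29, 1999.
Last Thursday of May 1999: May 27, 1999.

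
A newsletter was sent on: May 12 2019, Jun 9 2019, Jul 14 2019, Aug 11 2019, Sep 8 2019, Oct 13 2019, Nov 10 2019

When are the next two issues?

Gaps: 28, 35, 28, 28, 35, 28 days — a mix of 28 and 35. Every date is a Sunday.
Each is the 2nd Sunday of its month.
2nd Sunday of December 2019: Dec 8 2019.
January 2020 — 2nd Sunday is Jan 12 2020.

Dec 8 2019, Jan 12 2020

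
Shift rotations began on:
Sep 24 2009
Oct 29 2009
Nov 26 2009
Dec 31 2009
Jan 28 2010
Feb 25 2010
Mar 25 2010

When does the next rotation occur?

Every date is a Thursday; gaps 35, 28, 35, 28, 28, 28 days.
Each is the last Thursday of its month (at least one falls on the 29th or later, ruling out '4th Thursday').
April 2010 ends with Thursday Apr 29 2010.

Apr 29 2010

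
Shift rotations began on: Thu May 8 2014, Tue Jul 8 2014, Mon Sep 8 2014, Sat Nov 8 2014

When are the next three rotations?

Thu Jan 8 2015, Sun Mar 8 2015, Fri May 8 2015

The day-of-month is always 8 (61, 62, 61 days between events).
So this recurs on the 8th of every 2 months.
January 2015: Thu Jan 8 2015.
March 2015: Sun Mar 8 2015.
May 2015: Fri May 8 2015.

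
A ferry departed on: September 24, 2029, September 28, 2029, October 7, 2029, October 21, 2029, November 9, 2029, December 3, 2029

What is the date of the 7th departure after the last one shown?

Gaps: 4, 9, 14, 19, 24 days — each gap is 5 larger than the previous one.
Next gap: 29 days. December 3, 2029 + 29 days = January 1, 2030.
Next gap: 34 days. January 1, 2030 + 34 days = February 4, 2030.
Next gap: 39 days. February 4, 2030 + 39 days = March 15, 2030.
Next gap: 44 days. March 15, 2030 + 44 days = April 28, 2030.
Next gap: 49 days. April 28, 2030 + 49 days = June 16, 2030.
Next gap: 54 days. June 16, 2030 + 54 days = August 9, 2030.
Next gap: 59 days. August 9, 2030 + 59 days = October 7, 2030.

October 7, 2030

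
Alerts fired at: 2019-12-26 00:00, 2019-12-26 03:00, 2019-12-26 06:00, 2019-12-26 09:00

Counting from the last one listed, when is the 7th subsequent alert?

2019-12-27 06:00

The interval is a steady 3 hours (3, 3, 3).
2019-12-26 09:00 + 3 h = 2019-12-26 12:00.
2019-12-26 12:00 + 3 h = 2019-12-26 15:00.
2019-12-26 15:00 + 3 h = 2019-12-26 18:00.
2019-12-26 18:00 + 3 h = 2019-12-26 21:00.
2019-12-26 21:00 + 3 h = 2019-12-27 00:00.
2019-12-27 00:00 + 3 h = 2019-12-27 03:00.
2019-12-27 03:00 + 3 h = 2019-12-27 06:00.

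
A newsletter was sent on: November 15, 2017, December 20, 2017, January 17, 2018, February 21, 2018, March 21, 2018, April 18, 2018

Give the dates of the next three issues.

May 16, 2018; June 20, 2018; July 18, 2018

Gaps: 35, 28, 35, 28, 28 days — a mix of 28 and 35. Every date is a Wednesday.
Each is the 3rd Wednesday of its month.
May 2018 — 3rd Wednesday is May 16, 2018.
3rd Wednesday of June 2018: June 20, 2018.
July 2018 — 3rd Wednesday is July 18, 2018.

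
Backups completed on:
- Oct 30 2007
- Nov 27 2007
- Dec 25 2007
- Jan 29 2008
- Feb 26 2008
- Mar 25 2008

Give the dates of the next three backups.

Apr 29 2008, May 27 2008, Jun 24 2008

Every date is a Tuesday; gaps 28, 28, 35, 28, 28 days.
Each is the last Tuesday of its month (at least one falls on the 29th or later, ruling out '4th Tuesday').
April 2008 ends with Tuesday Apr 29 2008.
Last Tuesday of May 2008: May 27 2008.
Last Tuesday of June 2008: Jun 24 2008.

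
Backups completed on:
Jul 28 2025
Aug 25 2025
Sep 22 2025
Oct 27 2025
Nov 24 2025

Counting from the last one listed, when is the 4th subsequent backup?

Mar 23 2026

Gaps: 28, 28, 35, 28 days — a mix of 28 and 35. Every date is a Monday.
Each is the 4th Monday of its month.
December 2025 — 4th Monday is Dec 22 2025.
4th Monday of January 2026: Jan 26 2026.
4th Monday of February 2026: Feb 23 2026.
4th Monday of March 2026: Mar 23 2026.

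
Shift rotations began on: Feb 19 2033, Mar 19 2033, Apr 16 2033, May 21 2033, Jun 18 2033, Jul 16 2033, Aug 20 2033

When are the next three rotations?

These are Saturdays at 28- or 35-day spacing (28, 28, 35, 28, 28, 35).
The pattern: 3rd Saturday of the month.
September 2033 — 3rd Saturday is Sep 17 2033.
3rd Saturday of October 2033: Oct 15 2033.
November 2033 — 3rd Saturday is Nov 19 2033.

Sep 17 2033, Oct 15 2033, Nov 19 2033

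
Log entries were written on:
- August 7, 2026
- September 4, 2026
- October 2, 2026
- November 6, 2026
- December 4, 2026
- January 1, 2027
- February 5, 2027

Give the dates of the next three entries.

March 5, 2027; April 2, 2027; May 7, 2027

All dates are Fridays, 28, 28, 35, 28, 28, 35 days apart.
Specifically, the 1st Friday of each month.
1st Friday of March 2027: March 5, 2027.
April 2027 — 1st Friday is April 2, 2027.
1st Friday of May 2027: May 7, 2027.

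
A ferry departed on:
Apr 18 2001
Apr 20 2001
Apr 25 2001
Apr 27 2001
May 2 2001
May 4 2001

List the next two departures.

Every event lands on a Wednesday or Friday (gaps cycle 2, 5, 2, 5, 2).
So the schedule is: every Wednesday and Friday.
Next Wednesday: May 9 2001.
Next Friday: May 11 2001.

May 9 2001, May 11 2001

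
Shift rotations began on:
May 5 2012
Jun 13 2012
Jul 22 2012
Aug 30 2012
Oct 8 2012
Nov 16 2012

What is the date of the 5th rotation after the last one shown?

May 30 2013

Gaps between consecutive events: 39, 39, 39, 39, 39 days — a constant 39-day interval.
Nov 16 2012 + 39 days = Dec 25 2012.
Dec 25 2012 + 39 days = Feb 2 2013.
Feb 2 2013 + 39 days = Mar 13 2013.
Mar 13 2013 + 39 days = Apr 21 2013.
Apr 21 2013 + 39 days = May 30 2013.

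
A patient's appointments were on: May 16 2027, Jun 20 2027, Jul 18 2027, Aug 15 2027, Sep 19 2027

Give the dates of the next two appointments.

All dates are Sundays, 35, 28, 28, 35 days apart.
Specifically, the 3rd Sunday of each month.
3rd Sunday of October 2027: Oct 17 2027.
3rd Sunday of November 2027: Nov 21 2027.

Oct 17 2027, Nov 21 2027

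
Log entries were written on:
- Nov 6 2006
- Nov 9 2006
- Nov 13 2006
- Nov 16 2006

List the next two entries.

Nov 20 2006, Nov 23 2006

The gap pattern 3, 4, 3 repeats every 2 events.
These are the Mondays and Thursdays of each week.
The following Monday is Nov 20 2006.
The following Thursday is Nov 23 2006.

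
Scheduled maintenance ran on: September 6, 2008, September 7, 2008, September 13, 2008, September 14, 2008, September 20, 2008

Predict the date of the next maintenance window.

Every event lands on a Saturday or Sunday (gaps cycle 1, 6, 1, 6).
So the schedule is: every Saturday and Sunday.
Next Sunday: September 21, 2008.

September 21, 2008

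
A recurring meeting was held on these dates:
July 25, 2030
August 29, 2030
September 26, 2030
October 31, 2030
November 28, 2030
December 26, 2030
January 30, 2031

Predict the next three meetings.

February 27, 2031; March 27, 2031; April 24, 2031

These are Thursdays with 35, 28, 35, 28, 28, 35-day gaps.
Each is the final Thursday of its month — August 29, 2030 is past the 28th, so '4th Thursday' doesn't fit.
Last Thursday of February 2031: February 27, 2031.
March 2031 ends with Thursday March 27, 2031.
Last Thursday of April 2031: April 24, 2031.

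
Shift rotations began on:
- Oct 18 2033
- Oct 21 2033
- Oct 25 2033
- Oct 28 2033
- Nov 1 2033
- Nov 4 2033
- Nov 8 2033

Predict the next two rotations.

Every event lands on a Tuesday or Friday (gaps cycle 3, 4, 3, 4, 3, 4).
So the schedule is: every Tuesday and Friday.
The following Friday is Nov 11 2033.
Next Tuesday: Nov 15 2033.

Nov 11 2033, Nov 15 2033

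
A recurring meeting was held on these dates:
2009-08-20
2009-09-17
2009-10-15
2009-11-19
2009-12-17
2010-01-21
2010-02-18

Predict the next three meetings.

2010-03-18, 2010-04-15, 2010-05-20

These are Thursdays at 28- or 35-day spacing (28, 28, 35, 28, 35, 28).
The pattern: 3rd Thursday of the month.
3rd Thursday of March 2010: 2010-03-18.
3rd Thursday of April 2010: 2010-04-15.
3rd Thursday of May 2010: 2010-05-20.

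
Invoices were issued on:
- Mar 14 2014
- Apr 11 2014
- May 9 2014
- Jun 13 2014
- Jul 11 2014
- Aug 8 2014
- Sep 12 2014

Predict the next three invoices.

Gaps: 28, 28, 35, 28, 28, 35 days — a mix of 28 and 35. Every date is a Friday.
Each is the 2nd Friday of its month.
October 2014 — 2nd Friday is Oct 10 2014.
2nd Friday of November 2014: Nov 14 2014.
December 2014 — 2nd Friday is Dec 12 2014.

Oct 10 2014, Nov 14 2014, Dec 12 2014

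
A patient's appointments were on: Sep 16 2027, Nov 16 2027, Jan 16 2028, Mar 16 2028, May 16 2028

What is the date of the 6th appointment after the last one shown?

May 16 2029

Gaps: 61, 61, 60, 61 days — not constant. Every event is on the 16th of the month.
Pattern: the 16th of every 2 months.
July 2028: Jul 16 2028.
Next: September 2028 → Sep 16 2028.
Next: November 2028 → Nov 16 2028.
Next: January 2029 → Jan 16 2029.
March 2029: Mar 16 2029.
Next: May 2029 → May 16 2029.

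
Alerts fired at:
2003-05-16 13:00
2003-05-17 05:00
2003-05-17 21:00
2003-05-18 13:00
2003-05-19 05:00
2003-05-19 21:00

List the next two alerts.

2003-05-20 13:00, 2003-05-21 05:00

Gaps: 16, 16, 16, 16, 16 hours — each event is 16 hours after the previous one.
2003-05-19 21:00 + 16 h = 2003-05-20 13:00.
2003-05-20 13:00 + 16 h = 2003-05-21 05:00.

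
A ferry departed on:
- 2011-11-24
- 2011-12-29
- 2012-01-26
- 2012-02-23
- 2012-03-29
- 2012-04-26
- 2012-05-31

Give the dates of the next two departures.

These are Thursdays with 35, 28, 28, 35, 28, 35-day gaps.
Each is the final Thursday of its month — 2011-12-29 is past the 28th, so '4th Thursday' doesn't fit.
Last Thursday of June 2012: 2012-06-28.
July 2012 ends with Thursday 2012-07-26.

2012-06-28, 2012-07-26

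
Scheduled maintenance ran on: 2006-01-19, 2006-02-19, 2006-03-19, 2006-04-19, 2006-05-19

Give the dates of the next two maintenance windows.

2006-06-19, 2006-07-19

Gaps: 31, 28, 31, 30 days — not constant. Every event is on the 19th of the month.
Pattern: the 19th of each month.
June 2006: 2006-06-19.
July 2006: 2006-07-19.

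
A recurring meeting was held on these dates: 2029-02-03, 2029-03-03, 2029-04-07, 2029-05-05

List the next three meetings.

Gaps: 28, 35, 28 days — a mix of 28 and 35. Every date is a Saturday.
Each is the 1st Saturday of its month.
June 2029 — 1st Saturday is 2029-06-02.
July 2029 — 1st Saturday is 2029-07-07.
1st Saturday of August 2029: 2029-08-04.

2029-06-02, 2029-07-07, 2029-08-04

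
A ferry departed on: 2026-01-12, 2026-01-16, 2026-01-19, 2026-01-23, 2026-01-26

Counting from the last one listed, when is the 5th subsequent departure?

Every event lands on a Monday or Friday (gaps cycle 4, 3, 4, 3).
So the schedule is: every Monday and Friday.
The following Friday is 2026-01-30.
Next Monday: 2026-02-02.
The following Friday is 2026-02-06.
The following Monday is 2026-02-09.
The following Friday is 2026-02-13.

2026-02-13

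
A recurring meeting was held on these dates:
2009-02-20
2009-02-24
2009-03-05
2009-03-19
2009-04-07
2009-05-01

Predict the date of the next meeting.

2009-05-30

Gaps: 4, 9, 14, 19, 24 days — each gap is 5 larger than the previous one.
Next gap: 29 days. 2009-05-01 + 29 days = 2009-05-30.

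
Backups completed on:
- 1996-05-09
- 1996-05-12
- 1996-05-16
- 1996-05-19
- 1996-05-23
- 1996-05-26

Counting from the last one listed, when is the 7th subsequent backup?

1996-06-20

Gaps: 3, 4, 3, 4, 3 days — not constant, but cyclic with period 2.
The events fall on every Thursday and Sunday.
Next Thursday: 1996-05-30.
Next Sunday: 1996-06-02.
Next Thursday: 1996-06-06.
Next Sunday: 1996-06-09.
Next Thursday: 1996-06-13.
Next Sunday: 1996-06-16.
The following Thursday is 1996-06-20.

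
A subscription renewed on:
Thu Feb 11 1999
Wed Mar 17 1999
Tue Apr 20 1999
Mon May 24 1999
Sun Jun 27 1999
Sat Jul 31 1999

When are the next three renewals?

Every event comes 34 days after the last (34, 34, 34, 34, 34).
Sat Jul 31 1999 + 34 days = Fri Sep 3 1999.
Fri Sep 3 1999 + 34 days = Thu Oct 7 1999.
Thu Oct 7 1999 + 34 days = Wed Nov 10 1999.

Fri Sep 3 1999, Thu Oct 7 1999, Wed Nov 10 1999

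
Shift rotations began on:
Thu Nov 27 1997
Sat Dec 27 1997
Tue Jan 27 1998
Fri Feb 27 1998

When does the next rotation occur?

Fri Mar 27 1998

Gaps: 30, 31, 31 days — not constant. Every event is on the 27th of the month.
Pattern: the 27th of each month.
March 1998: Fri Mar 27 1998.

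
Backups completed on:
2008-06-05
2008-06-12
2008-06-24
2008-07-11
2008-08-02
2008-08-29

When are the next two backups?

2008-09-30, 2008-11-06

Gaps: 7, 12, 17, 22, 27 days — each gap is 5 larger than the previous one.
Next gap: 32 days. 2008-08-29 + 32 days = 2008-09-30.
Next gap: 37 days. 2008-09-30 + 37 days = 2008-11-06.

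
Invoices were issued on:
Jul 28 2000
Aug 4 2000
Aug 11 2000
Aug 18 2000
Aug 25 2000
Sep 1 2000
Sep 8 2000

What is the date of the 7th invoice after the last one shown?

The spacing is 7, 7, 7, 7, 7, 7 days — always 7 days.
Sep 8 2000 + 7 days = Sep 15 2000.
Sep 15 2000 + 7 days = Sep 22 2000.
Sep 22 2000 + 7 days = Sep 29 2000.
Sep 29 2000 + 7 days = Oct 6 2000.
Oct 6 2000 + 7 days = Oct 13 2000.
Oct 13 2000 + 7 days = Oct 20 2000.
Oct 20 2000 + 7 days = Oct 27 2000.

Oct 27 2000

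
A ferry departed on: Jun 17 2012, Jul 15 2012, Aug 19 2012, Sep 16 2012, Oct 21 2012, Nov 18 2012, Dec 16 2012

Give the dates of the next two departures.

Jan 20 2013, Feb 17 2013

These are Sundays at 28- or 35-day spacing (28, 35, 28, 35, 28, 28).
The pattern: 3rd Sunday of the month.
3rd Sunday of January 2013: Jan 20 2013.
February 2013 — 3rd Sunday is Feb 17 2013.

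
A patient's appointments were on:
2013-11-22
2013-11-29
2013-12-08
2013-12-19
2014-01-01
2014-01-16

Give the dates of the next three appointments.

2014-02-02, 2014-02-21, 2014-03-14

Intervals are 7, 9, 11, 13, 15 days — an arithmetic progression with common difference 2.
Next gap: 17 days. 2014-01-16 + 17 days = 2014-02-02.
Next gap: 19 days. 2014-02-02 + 19 days = 2014-02-21.
Next gap: 21 days. 2014-02-21 + 21 days = 2014-03-14.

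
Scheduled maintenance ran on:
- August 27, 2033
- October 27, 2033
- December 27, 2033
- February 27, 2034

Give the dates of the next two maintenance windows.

Each date is the 27th; the gaps (61, 61, 62) track the month lengths.
The rule is the 27th of every 2 months.
Next: April 2034 → April 27, 2034.
June 2034: June 27, 2034.

April 27, 2034; June 27, 2034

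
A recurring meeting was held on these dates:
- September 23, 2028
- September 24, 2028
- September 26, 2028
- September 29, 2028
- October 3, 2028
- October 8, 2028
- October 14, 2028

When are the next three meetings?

October 21, 2028; October 29, 2028; November 7, 2028

Intervals are 1, 2, 3, 4, 5, 6 days — an arithmetic progression with common difference 1.
Next gap: 7 days. October 14, 2028 + 7 days = October 21, 2028.
Next gap: 8 days. October 21, 2028 + 8 days = October 29, 2028.
Next gap: 9 days. October 29, 2028 + 9 days = November 7, 2028.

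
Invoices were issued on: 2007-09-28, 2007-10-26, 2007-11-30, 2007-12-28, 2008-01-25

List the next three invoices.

Every date is a Friday; gaps 28, 35, 28, 28 days.
Each is the last Friday of its month (at least one falls on the 29th or later, ruling out '4th Friday').
February 2008 ends with Friday 2008-02-29.
Last Friday of March 2008: 2008-03-28.
April 2008 ends with Friday 2008-04-25.

2008-02-29, 2008-03-28, 2008-04-25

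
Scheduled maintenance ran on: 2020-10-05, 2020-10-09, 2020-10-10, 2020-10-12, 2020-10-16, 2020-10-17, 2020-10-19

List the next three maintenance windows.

The gap pattern 4, 1, 2, 4, 1, 2 repeats every 3 events.
These are the Mondays, Fridays and Saturdays of each week.
The following Friday is 2020-10-23.
Next Saturday: 2020-10-24.
The following Monday is 2020-10-26.

2020-10-23, 2020-10-24, 2020-10-26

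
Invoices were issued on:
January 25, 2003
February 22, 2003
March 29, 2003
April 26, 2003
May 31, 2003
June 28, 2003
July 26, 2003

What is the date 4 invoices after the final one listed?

November 29, 2003

All Saturdays; the gaps (28, 35, 28, 35, 28, 28) vary with month length.
This is the last Saturday of each month.
August 2003 ends with Saturday August 30, 2003.
Last Saturday of September 2003: September 27, 2003.
October 2003 ends with Saturday October 25, 2003.
November 2003 ends with Saturday November 29, 2003.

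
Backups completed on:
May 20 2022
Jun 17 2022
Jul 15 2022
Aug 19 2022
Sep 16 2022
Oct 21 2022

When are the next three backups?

Nov 18 2022, Dec 16 2022, Jan 20 2023

These are Fridays at 28- or 35-day spacing (28, 28, 35, 28, 35).
The pattern: 3rd Friday of the month.
3rd Friday of November 2022: Nov 18 2022.
December 2022 — 3rd Friday is Dec 16 2022.
3rd Friday of January 2023: Jan 20 2023.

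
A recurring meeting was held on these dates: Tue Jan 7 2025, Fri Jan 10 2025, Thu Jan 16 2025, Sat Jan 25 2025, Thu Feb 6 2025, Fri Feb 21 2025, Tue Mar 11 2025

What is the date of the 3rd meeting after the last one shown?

Gaps: 3, 6, 9, 12, 15, 18 days — each gap is 3 larger than the previous one.
Next gap: 21 days. Tue Mar 11 2025 + 21 days = Tue Apr 1 2025.
Next gap: 24 days. Tue Apr 1 2025 + 24 days = Fri Apr 25 2025.
Next gap: 27 days. Fri Apr 25 2025 + 27 days = Thu May 22 2025.

Thu May 22 2025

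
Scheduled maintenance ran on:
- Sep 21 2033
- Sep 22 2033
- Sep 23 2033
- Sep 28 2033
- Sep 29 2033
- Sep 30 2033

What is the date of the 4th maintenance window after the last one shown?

The gap pattern 1, 1, 5, 1, 1 repeats every 3 events.
These are the Wednesdays, Thursdays and Fridays of each week.
The following Wednesday is Oct 5 2033.
The following Thursday is Oct 6 2033.
The following Friday is Oct 7 2033.
The following Wednesday is Oct 12 2033.

Oct 12 2033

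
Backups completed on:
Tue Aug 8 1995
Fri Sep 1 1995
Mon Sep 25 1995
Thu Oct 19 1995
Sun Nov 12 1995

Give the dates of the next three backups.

Every event comes 24 days after the last (24, 24, 24, 24).
Sun Nov 12 1995 + 24 days = Wed Dec 6 1995.
Wed Dec 6 1995 + 24 days = Sat Dec 30 1995.
Sat Dec 30 1995 + 24 days = Tue Jan 23 1996.

Wed Dec 6 1995, Sat Dec 30 1995, Tue Jan 23 1996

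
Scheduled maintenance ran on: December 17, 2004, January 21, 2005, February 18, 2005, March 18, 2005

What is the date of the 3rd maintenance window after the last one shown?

June 17, 2005

All dates are Fridays, 35, 28, 28 days apart.
Specifically, the 3rd Friday of each month.
April 2005 — 3rd Friday is April 15, 2005.
3rd Friday of May 2005: May 20, 2005.
3rd Friday of June 2005: June 17, 2005.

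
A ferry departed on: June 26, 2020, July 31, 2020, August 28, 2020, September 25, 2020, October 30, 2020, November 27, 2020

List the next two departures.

December 25, 2020; January 29, 2021

These are Fridays with 35, 28, 28, 35, 28-day gaps.
Each is the final Friday of its month — July 31, 2020 is past the 28th, so '4th Friday' doesn't fit.
Last Friday of December 2020: December 25, 2020.
January 2021 ends with Friday January 29, 2021.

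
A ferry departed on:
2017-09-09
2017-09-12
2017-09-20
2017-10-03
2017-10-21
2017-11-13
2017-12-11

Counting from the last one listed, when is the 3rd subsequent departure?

2018-04-04

Gaps: 3, 8, 13, 18, 23, 28 days — each gap is 5 larger than the previous one.
Next gap: 33 days. 2017-12-11 + 33 days = 2018-01-13.
Next gap: 38 days. 2018-01-13 + 38 days = 2018-02-20.
Next gap: 43 days. 2018-02-20 + 43 days = 2018-04-04.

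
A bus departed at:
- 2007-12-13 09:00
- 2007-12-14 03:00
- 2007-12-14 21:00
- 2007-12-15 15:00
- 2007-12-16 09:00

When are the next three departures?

2007-12-17 03:00, 2007-12-17 21:00, 2007-12-18 15:00

Spacing: 18, 18, 18, 18 h — constant 18 h.
2007-12-16 09:00 + 18 h = 2007-12-17 03:00.
2007-12-17 03:00 + 18 h = 2007-12-17 21:00.
2007-12-17 21:00 + 18 h = 2007-12-18 15:00.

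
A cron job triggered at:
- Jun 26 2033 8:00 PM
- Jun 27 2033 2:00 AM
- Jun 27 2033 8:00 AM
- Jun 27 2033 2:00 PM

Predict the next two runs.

Jun 27 2033 8:00 PM, Jun 28 2033 2:00 AM

Spacing: 6, 6, 6 h — constant 6 h.
Jun 27 2033 2:00 PM + 6 h = Jun 27 2033 8:00 PM.
Jun 27 2033 8:00 PM + 6 h = Jun 28 2033 2:00 AM.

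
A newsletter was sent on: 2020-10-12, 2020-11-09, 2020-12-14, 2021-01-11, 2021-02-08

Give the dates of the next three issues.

These are Mondays at 28- or 35-day spacing (28, 35, 28, 28).
The pattern: 2nd Monday of the month.
March 2021 — 2nd Monday is 2021-03-08.
April 2021 — 2nd Monday is 2021-04-12.
May 2021 — 2nd Monday is 2021-05-10.

2021-03-08, 2021-04-12, 2021-05-10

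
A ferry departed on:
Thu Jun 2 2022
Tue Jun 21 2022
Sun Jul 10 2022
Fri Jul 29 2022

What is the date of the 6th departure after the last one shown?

Every event comes 19 days after the last (19, 19, 19).
Fri Jul 29 2022 + 19 days = Wed Aug 17 2022.
Wed Aug 17 2022 + 19 days = Mon Sep 5 2022.
Mon Sep 5 2022 + 19 days = Sat Sep 24 2022.
Sat Sep 24 2022 + 19 days = Thu Oct 13 2022.
Thu Oct 13 2022 + 19 days = Tue Nov 1 2022.
Tue Nov 1 2022 + 19 days = Sun Nov 20 2022.

Sun Nov 20 2022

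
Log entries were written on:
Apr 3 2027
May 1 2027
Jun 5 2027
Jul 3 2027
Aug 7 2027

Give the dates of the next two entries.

All dates are Saturdays, 28, 35, 28, 35 days apart.
Specifically, the 1st Saturday of each month.
September 2027 — 1st Saturday is Sep 4 2027.
1st Saturday of October 2027: Oct 2 2027.

Sep 4 2027, Oct 2 2027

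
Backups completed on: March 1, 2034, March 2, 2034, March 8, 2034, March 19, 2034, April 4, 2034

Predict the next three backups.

Gaps: 1, 6, 11, 16 days — each gap is 5 larger than the previous one.
Next gap: 21 days. April 4, 2034 + 21 days = April 25, 2034.
Next gap: 26 days. April 25, 2034 + 26 days = May 21, 2034.
Next gap: 31 days. May 21, 2034 + 31 days = June 21, 2034.

April 25, 2034; May 21, 2034; June 21, 2034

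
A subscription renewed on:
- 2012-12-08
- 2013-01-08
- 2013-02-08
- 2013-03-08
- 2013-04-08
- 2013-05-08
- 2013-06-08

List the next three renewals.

The day-of-month is always 8 (31, 31, 28, 31, 30, 31 days between events).
So this recurs on the 8th of each month.
Next: July 2013 → 2013-07-08.
Next: August 2013 → 2013-08-08.
September 2013: 2013-09-08.

2013-07-08, 2013-08-08, 2013-09-08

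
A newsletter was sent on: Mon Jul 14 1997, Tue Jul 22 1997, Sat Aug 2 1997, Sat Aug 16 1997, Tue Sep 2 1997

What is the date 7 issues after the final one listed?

Gaps: 8, 11, 14, 17 days — each gap is 3 larger than the previous one.
Next gap: 20 days. Tue Sep 2 1997 + 20 days = Mon Sep 22 1997.
Next gap: 23 days. Mon Sep 22 1997 + 23 days = Wed Oct 15 1997.
Next gap: 26 days. Wed Oct 15 1997 + 26 days = Mon Nov 10 1997.
Next gap: 29 days. Mon Nov 10 1997 + 29 days = Tue Dec 9 1997.
Next gap: 32 days. Tue Dec 9 1997 + 32 days = Sat Jan 10 1998.
Next gap: 35 days. Sat Jan 10 1998 + 35 days = Sat Feb 14 1998.
Next gap: 38 days. Sat Feb 14 1998 + 38 days = Tue Mar 24 1998.

Tue Mar 24 1998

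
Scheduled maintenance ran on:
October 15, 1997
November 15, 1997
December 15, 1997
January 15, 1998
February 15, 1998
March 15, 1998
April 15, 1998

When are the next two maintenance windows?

The day-of-month is always 15 (31, 30, 31, 31, 28, 31 days between events).
So this recurs on the 15th of each month.
Next: May 1998 → May 15, 1998.
Next: June 1998 → June 15, 1998.

May 15, 1998; June 15, 1998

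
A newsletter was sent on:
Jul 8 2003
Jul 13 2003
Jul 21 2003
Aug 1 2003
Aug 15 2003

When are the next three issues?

Sep 1 2003, Sep 21 2003, Oct 14 2003

Gaps: 5, 8, 11, 14 days — each gap is 3 larger than the previous one.
Next gap: 17 days. Aug 15 2003 + 17 days = Sep 1 2003.
Next gap: 20 days. Sep 1 2003 + 20 days = Sep 21 2003.
Next gap: 23 days. Sep 21 2003 + 23 days = Oct 14 2003.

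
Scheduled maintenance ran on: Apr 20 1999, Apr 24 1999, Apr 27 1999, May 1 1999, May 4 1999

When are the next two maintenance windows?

Gaps: 4, 3, 4, 3 days — not constant, but cyclic with period 2.
The events fall on every Tuesday and Saturday.
Next Saturday: May 8 1999.
Next Tuesday: May 11 1999.

May 8 1999, May 11 1999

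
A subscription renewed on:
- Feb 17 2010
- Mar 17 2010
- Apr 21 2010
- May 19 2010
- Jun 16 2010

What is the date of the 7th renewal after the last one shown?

These are Wednesdays at 28- or 35-day spacing (28, 35, 28, 28).
The pattern: 3rd Wednesday of the month.
3rd Wednesday of July 2010: Jul 21 2010.
3rd Wednesday of August 2010: Aug 18 2010.
September 2010 — 3rd Wednesday is Sep 15 2010.
3rd Wednesday of October 2010: Oct 20 2010.
November 2010 — 3rd Wednesday is Nov 17 2010.
3rd Wednesday of December 2010: Dec 15 2010.
January 2011 — 3rd Wednesday is Jan 19 2011.

Jan 19 2011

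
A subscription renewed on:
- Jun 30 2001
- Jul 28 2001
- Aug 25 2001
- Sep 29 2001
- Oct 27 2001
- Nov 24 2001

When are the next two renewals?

Dec 29 2001, Jan 26 2002

All Saturdays; the gaps (28, 28, 35, 28, 28) vary with month length.
This is the last Saturday of each month.
December 2001 ends with Saturday Dec 29 2001.
January 2002 ends with Saturday Jan 26 2002.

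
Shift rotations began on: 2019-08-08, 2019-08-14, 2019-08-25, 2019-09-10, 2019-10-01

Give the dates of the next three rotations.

2019-10-27, 2019-11-27, 2020-01-02

Intervals are 6, 11, 16, 21 days — an arithmetic progression with common difference 5.
Next gap: 26 days. 2019-10-01 + 26 days = 2019-10-27.
Next gap: 31 days. 2019-10-27 + 31 days = 2019-11-27.
Next gap: 36 days. 2019-11-27 + 36 days = 2020-01-02.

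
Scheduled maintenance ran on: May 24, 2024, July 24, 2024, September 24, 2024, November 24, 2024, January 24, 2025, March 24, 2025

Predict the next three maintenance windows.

Each date is the 24th; the gaps (61, 62, 61, 61, 59) track the month lengths.
The rule is the 24th of every 2 months.
May 2025: May 24, 2025.
July 2025: July 24, 2025.
September 2025: September 24, 2025.

May 24, 2025; July 24, 2025; September 24, 2025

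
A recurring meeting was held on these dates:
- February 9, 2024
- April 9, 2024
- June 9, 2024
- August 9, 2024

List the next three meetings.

Gaps: 60, 61, 61 days — not constant. Every event is on the 9th of the month.
Pattern: the 9th of every 2 months.
Next: October 2024 → October 9, 2024.
Next: December 2024 → December 9, 2024.
Next: February 2025 → February 9, 2025.

October 9, 2024; December 9, 2024; February 9, 2025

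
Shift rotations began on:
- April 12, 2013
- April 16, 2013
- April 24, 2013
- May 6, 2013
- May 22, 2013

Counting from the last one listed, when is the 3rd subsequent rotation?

The spacing grows by 4 each time: 4, 8, 12, 16 days.
Next gap: 20 days. May 22, 2013 + 20 days = June 11, 2013.
Next gap: 24 days. June 11, 2013 + 24 days = July 5, 2013.
Next gap: 28 days. July 5, 2013 + 28 days = August 2, 2013.

August 2, 2013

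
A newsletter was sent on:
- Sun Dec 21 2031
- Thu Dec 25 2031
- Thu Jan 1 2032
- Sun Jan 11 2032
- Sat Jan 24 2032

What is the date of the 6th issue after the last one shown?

Sun Jun 13 2032

Gaps: 4, 7, 10, 13 days — each gap is 3 larger than the previous one.
Next gap: 16 days. Sat Jan 24 2032 + 16 days = Mon Feb 9 2032.
Next gap: 19 days. Mon Feb 9 2032 + 19 days = Sat Feb 28 2032.
Next gap: 22 days. Sat Feb 28 2032 + 22 days = Sun Mar 21 2032.
Next gap: 25 days. Sun Mar 21 2032 + 25 days = Thu Apr 15 2032.
Next gap: 28 days. Thu Apr 15 2032 + 28 days = Thu May 13 2032.
Next gap: 31 days. Thu May 13 2032 + 31 days = Sun Jun 13 2032.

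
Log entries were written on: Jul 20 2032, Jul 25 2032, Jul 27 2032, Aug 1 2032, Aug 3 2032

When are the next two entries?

The gap pattern 5, 2, 5, 2 repeats every 2 events.
These are the Tuesdays and Sundays of each week.
Next Sunday: Aug 8 2032.
Next Tuesday: Aug 10 2032.

Aug 8 2032, Aug 10 2032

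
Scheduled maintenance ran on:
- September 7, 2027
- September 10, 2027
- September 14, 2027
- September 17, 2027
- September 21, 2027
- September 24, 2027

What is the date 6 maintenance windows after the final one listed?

The gap pattern 3, 4, 3, 4, 3 repeats every 2 events.
These are the Tuesdays and Fridays of each week.
The following Tuesday is September 28, 2027.
Next Friday: October 1, 2027.
The following Tuesday is October 5, 2027.
The following Friday is October 8, 2027.
The following Tuesday is October 12, 2027.
Next Friday: October 15, 2027.

October 15, 2027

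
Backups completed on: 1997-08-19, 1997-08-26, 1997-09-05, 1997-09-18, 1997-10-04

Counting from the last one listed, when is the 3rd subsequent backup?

1997-12-09

The spacing grows by 3 each time: 7, 10, 13, 16 days.
Next gap: 19 days. 1997-10-04 + 19 days = 1997-10-23.
Next gap: 22 days. 1997-10-23 + 22 days = 1997-11-14.
Next gap: 25 days. 1997-11-14 + 25 days = 1997-12-09.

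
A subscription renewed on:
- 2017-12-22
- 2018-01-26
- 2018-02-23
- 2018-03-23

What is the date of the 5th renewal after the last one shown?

Gaps: 35, 28, 28 days — a mix of 28 and 35. Every date is a Friday.
Each is the 4th Friday of its month.
4th Friday of April 2018: 2018-04-27.
4th Friday of May 2018: 2018-05-25.
4th Friday of June 2018: 2018-06-22.
July 2018 — 4th Friday is 2018-07-27.
4th Friday of August 2018: 2018-08-24.

2018-08-24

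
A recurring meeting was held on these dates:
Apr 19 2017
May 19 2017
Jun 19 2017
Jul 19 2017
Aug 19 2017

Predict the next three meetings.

The day-of-month is always 19 (30, 31, 30, 31 days between events).
So this recurs on the 19th of each month.
Next: September 2017 → Sep 19 2017.
October 2017: Oct 19 2017.
November 2017: Nov 19 2017.

Sep 19 2017, Oct 19 2017, Nov 19 2017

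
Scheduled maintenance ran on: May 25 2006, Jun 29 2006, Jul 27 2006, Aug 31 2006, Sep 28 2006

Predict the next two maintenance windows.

Every date is a Thursday; gaps 35, 28, 35, 28 days.
Each is the last Thursday of its month (at least one falls on the 29th or later, ruling out '4th Thursday').
October 2006 ends with Thursday Oct 26 2006.
November 2006 ends with Thursday Nov 30 2006.

Oct 26 2006, Nov 30 2006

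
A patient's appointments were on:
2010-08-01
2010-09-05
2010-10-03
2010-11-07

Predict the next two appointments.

2010-12-05, 2011-01-02

All dates are Sundays, 35, 28, 35 days apart.
Specifically, the 1st Sunday of each month.
1st Sunday of December 2010: 2010-12-05.
1st Sunday of January 2011: 2011-01-02.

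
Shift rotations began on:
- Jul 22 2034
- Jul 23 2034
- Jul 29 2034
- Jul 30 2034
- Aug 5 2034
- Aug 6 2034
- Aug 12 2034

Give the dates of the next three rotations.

Every event lands on a Saturday or Sunday (gaps cycle 1, 6, 1, 6, 1, 6).
So the schedule is: every Saturday and Sunday.
The following Sunday is Aug 13 2034.
The following Saturday is Aug 19 2034.
The following Sunday is Aug 20 2034.

Aug 13 2034, Aug 19 2034, Aug 20 2034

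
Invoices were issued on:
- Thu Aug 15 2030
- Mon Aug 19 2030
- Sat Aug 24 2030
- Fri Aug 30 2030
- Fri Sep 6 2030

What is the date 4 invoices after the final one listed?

Mon Oct 14 2030

Gaps: 4, 5, 6, 7 days — each gap is 1 larger than the previous one.
Next gap: 8 days. Fri Sep 6 2030 + 8 days = Sat Sep 14 2030.
Next gap: 9 days. Sat Sep 14 2030 + 9 days = Mon Sep 23 2030.
Next gap: 10 days. Mon Sep 23 2030 + 10 days = Thu Oct 3 2030.
Next gap: 11 days. Thu Oct 3 2030 + 11 days = Mon Oct 14 2030.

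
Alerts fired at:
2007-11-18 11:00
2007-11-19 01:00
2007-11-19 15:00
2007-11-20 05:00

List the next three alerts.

Spacing: 14, 14, 14 h — constant 14 h.
2007-11-20 05:00 + 14 h = 2007-11-20 19:00.
2007-11-20 19:00 + 14 h = 2007-11-21 09:00.
2007-11-21 09:00 + 14 h = 2007-11-21 23:00.

2007-11-20 19:00, 2007-11-21 09:00, 2007-11-21 23:00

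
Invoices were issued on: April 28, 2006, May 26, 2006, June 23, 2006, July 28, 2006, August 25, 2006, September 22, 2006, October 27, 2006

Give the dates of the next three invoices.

All dates are Fridays, 28, 28, 35, 28, 28, 35 days apart.
Specifically, the 4th Friday of each month.
4th Friday of November 2006: November 24, 2006.
4th Friday of December 2006: December 22, 2006.
4th Friday of January 2007: January 26, 2007.

November 24, 2006; December 22, 2006; January 26, 2007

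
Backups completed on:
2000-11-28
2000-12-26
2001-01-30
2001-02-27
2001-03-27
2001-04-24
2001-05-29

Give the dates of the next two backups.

All Tuesdays; the gaps (28, 35, 28, 28, 28, 35) vary with month length.
This is the last Tuesday of each month.
Last Tuesday of June 2001: 2001-06-26.
July 2001 ends with Tuesday 2001-07-31.

2001-06-26, 2001-07-31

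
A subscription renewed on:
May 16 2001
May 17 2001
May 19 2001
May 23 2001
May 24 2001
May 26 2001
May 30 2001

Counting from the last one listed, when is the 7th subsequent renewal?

Jun 14 2001

Gaps: 1, 2, 4, 1, 2, 4 days — not constant, but cyclic with period 3.
The events fall on every Wednesday, Thursday and Saturday.
The following Thursday is May 31 2001.
The following Saturday is Jun 2 2001.
The following Wednesday is Jun 6 2001.
The following Thursday is Jun 7 2001.
The following Saturday is Jun 9 2001.
The following Wednesday is Jun 13 2001.
The following Thursday is Jun 14 2001.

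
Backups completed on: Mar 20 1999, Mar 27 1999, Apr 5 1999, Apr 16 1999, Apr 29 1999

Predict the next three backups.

May 14 1999, May 31 1999, Jun 19 1999

Intervals are 7, 9, 11, 13 days — an arithmetic progression with common difference 2.
Next gap: 15 days. Apr 29 1999 + 15 days = May 14 1999.
Next gap: 17 days. May 14 1999 + 17 days = May 31 1999.
Next gap: 19 days. May 31 1999 + 19 days = Jun 19 1999.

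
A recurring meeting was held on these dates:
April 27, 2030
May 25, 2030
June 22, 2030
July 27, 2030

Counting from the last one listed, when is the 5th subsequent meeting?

These are Saturdays at 28- or 35-day spacing (28, 28, 35).
The pattern: 4th Saturday of the month.
August 2030 — 4th Saturday is August 24, 2030.
4th Saturday of September 2030: September 28, 2030.
October 2030 — 4th Saturday is October 26, 2030.
November 2030 — 4th Saturday is November 23, 2030.
4th Saturday of December 2030: December 28, 2030.

December 28, 2030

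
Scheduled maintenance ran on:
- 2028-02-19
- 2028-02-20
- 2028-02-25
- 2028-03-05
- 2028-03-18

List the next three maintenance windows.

2028-04-04, 2028-04-25, 2028-05-20

The spacing grows by 4 each time: 1, 5, 9, 13 days.
Next gap: 17 days. 2028-03-18 + 17 days = 2028-04-04.
Next gap: 21 days. 2028-04-04 + 21 days = 2028-04-25.
Next gap: 25 days. 2028-04-25 + 25 days = 2028-05-20.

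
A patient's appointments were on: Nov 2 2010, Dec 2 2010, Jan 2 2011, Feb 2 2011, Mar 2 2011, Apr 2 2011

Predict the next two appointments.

May 2 2011, Jun 2 2011

Each date is the 2nd; the gaps (30, 31, 31, 28, 31) track the month lengths.
The rule is the 2nd of each month.
Next: May 2011 → May 2 2011.
June 2011: Jun 2 2011.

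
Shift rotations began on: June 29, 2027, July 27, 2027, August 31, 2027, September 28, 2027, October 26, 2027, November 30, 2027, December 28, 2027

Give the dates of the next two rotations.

These are Tuesdays with 28, 35, 28, 28, 35, 28-day gaps.
Each is the final Tuesday of its month — June 29, 2027 is past the 28th, so '4th Tuesday' doesn't fit.
Last Tuesday of January 2028: January 25, 2028.
Last Tuesday of February 2028: February 29, 2028.

January 25, 2028; February 29, 2028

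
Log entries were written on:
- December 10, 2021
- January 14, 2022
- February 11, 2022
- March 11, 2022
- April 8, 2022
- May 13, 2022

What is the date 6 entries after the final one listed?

These are Fridays at 28- or 35-day spacing (35, 28, 28, 28, 35).
The pattern: 2nd Friday of the month.
2nd Friday of June 2022: June 10, 2022.
2nd Friday of July 2022: July 8, 2022.
August 2022 — 2nd Friday is August 12, 2022.
2nd Friday of September 2022: September 9, 2022.
October 2022 — 2nd Friday is October 14, 2022.
2nd Friday of November 2022: November 11, 2022.

November 11, 2022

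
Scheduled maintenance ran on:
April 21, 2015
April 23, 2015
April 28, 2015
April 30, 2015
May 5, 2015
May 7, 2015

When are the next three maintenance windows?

The gap pattern 2, 5, 2, 5, 2 repeats every 2 events.
These are the Tuesdays and Thursdays of each week.
The following Tuesday is May 12, 2015.
The following Thursday is May 14, 2015.
Next Tuesday: May 19, 2015.

May 12, 2015; May 14, 2015; May 19, 2015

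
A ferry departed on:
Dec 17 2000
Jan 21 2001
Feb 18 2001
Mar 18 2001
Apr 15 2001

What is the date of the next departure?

These are Sundays at 28- or 35-day spacing (35, 28, 28, 28).
The pattern: 3rd Sunday of the month.
3rd Sunday of May 2001: May 20 2001.

May 20 2001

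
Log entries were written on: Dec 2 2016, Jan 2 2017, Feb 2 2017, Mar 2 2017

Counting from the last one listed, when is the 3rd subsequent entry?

Jun 2 2017

Gaps: 31, 31, 28 days — not constant. Every event is on the 2nd of the month.
Pattern: the 2nd of each month.
April 2017: Apr 2 2017.
Next: May 2017 → May 2 2017.
June 2017: Jun 2 2017.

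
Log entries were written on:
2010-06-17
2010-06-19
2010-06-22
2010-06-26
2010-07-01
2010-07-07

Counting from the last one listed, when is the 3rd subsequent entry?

The spacing grows by 1 each time: 2, 3, 4, 5, 6 days.
Next gap: 7 days. 2010-07-07 + 7 days = 2010-07-14.
Next gap: 8 days. 2010-07-14 + 8 days = 2010-07-22.
Next gap: 9 days. 2010-07-22 + 9 days = 2010-07-31.

2010-07-31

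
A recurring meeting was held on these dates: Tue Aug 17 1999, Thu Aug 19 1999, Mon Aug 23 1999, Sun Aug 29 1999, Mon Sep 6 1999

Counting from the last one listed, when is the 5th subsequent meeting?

Mon Nov 15 1999

Gaps: 2, 4, 6, 8 days — each gap is 2 larger than the previous one.
Next gap: 10 days. Mon Sep 6 1999 + 10 days = Thu Sep 16 1999.
Next gap: 12 days. Thu Sep 16 1999 + 12 days = Tue Sep 28 1999.
Next gap: 14 days. Tue Sep 28 1999 + 14 days = Tue Oct 12 1999.
Next gap: 16 days. Tue Oct 12 1999 + 16 days = Thu Oct 28 1999.
Next gap: 18 days. Thu Oct 28 1999 + 18 days = Mon Nov 15 1999.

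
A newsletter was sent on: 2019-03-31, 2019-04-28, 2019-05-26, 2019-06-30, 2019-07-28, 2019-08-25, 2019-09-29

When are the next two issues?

These are Sundays with 28, 28, 35, 28, 28, 35-day gaps.
Each is the final Sunday of its month — 2019-03-31 is past the 28th, so '4th Sunday' doesn't fit.
October 2019 ends with Sunday 2019-10-27.
Last Sunday of November 2019: 2019-11-24.

2019-10-27, 2019-11-24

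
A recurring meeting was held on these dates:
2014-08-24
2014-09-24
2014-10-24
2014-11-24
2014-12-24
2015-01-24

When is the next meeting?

2015-02-24

The day-of-month is always 24 (31, 30, 31, 30, 31 days between events).
So this recurs on the 24th of each month.
February 2015: 2015-02-24.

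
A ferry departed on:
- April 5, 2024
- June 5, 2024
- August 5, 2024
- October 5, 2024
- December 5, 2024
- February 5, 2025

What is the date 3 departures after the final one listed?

Gaps: 61, 61, 61, 61, 62 days — not constant. Every event is on the 5th of the month.
Pattern: the 5th of every 2 months.
Next: April 2025 → April 5, 2025.
Next: June 2025 → June 5, 2025.
August 2025: August 5, 2025.

August 5, 2025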